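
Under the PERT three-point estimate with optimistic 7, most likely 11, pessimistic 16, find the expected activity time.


te = (o + 4m + p) / 6
= (7 + 4×11 + 16) / 6
= (7 + 44 + 16) / 6
= 67 / 6
= 11.17


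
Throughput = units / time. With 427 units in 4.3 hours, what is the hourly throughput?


Throughput = units / time
= 427 / 4.3
= 99.3 units/hour


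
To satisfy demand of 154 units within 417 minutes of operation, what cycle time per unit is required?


Cycle time = available time / demand
= 417 / 154
= 2.71 min/unit


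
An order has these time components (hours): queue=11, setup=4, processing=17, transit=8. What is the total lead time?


Lead time = queue + setup + processing + transit
= 11 + 4 + 17 + 8
= 40 hours


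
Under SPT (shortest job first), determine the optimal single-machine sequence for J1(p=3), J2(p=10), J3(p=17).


SPT: sort by shortest processing time
  J1: p=3
  J2: p=10
  J3: p=17
Order: J1 → J2 → J3


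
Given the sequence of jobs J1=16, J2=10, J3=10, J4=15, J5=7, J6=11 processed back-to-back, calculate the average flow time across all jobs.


Completion times:
  J1: completes at 16
  J2: completes at 26
  J3: completes at 36
  J4: completes at 51
  J5: completes at 58
  J6: completes at 69
Sum = 256
Average = 256/6
= 42.67


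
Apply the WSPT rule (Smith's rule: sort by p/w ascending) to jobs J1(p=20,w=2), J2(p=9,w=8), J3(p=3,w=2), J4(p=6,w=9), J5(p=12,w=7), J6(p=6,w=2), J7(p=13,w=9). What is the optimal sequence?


WSPT (Smith's rule): sort by p/w ascending
  J4: p/w = 6/9 = 0.667
  J2: p/w = 9/8 = 1.125
  J7: p/w = 13/9 = 1.444
  J3: p/w = 3/2 = 1.500
  J5: p/w = 12/7 = 1.714
  J6: p/w = 6/2 = 3.000
  J1: p/w = 20/2 = 10.000
Order: J4 → J2 → J7 → J3 → J5 → J6 → J1


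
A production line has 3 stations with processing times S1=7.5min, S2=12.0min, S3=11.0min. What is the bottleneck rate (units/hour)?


Bottleneck = longest station time
Station times: [7.5, 12.0, 11.0]
Max = 12.0 min
Rate = 60 / 12.0
= 5.00 units/hour (bottleneck: 12.0min)


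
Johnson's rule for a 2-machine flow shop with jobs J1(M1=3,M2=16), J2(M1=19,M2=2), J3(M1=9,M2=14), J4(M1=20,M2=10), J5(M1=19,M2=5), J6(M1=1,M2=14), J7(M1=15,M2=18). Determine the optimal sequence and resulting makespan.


Johnson's rule:
Group 1 (M1≤M2, sort by M1): ['J6', 'J1', 'J3', 'J7']
Group 2 (M1>M2, sort desc M2): ['J4', 'J5', 'J2']
Sequence: J6 → J1 → J3 → J7 → J4 → J5 → J2
Makespan calculation:
  J6: M1 done=1, M2 done=15
  J1: M1 done=4, M2 done=31
  J3: M1 done=13, M2 done=45
  J7: M1 done=28, M2 done=63
  J4: M1 done=48, M2 done=73
  J5: M1 done=67, M2 done=78
  J2: M1 done=86, M2 done=88
= Sequence: J6 → J1 → J3 → J7 → J4 → J5 → J2, Makespan: 88


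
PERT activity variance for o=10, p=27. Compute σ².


σ² = ((p - o) / 6)² = (p - o)² / 36
= (27 - 10)² / 36
= 17² / 36
= 289 / 36
= 8.0278


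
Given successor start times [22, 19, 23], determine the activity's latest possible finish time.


LF = min of all successor start times
Successors start at: [22, 19, 23]
LF = min(22, 19, 23)
= 19


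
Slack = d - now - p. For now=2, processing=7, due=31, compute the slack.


Slack = due - current_time - processing
= 31 - 2 - 7
= 22


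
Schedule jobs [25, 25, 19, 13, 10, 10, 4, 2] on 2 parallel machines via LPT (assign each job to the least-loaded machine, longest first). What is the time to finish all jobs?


Jobs (LPT sorted): [25, 25, 19, 13, 10, 10, 4, 2]
Machines: 2
  J=25 → Machine 1 (load: 0+25=25)
  J=25 → Machine 2 (load: 0+25=25)
  J=19 → Machine 1 (load: 25+19=44)
  J=13 → Machine 2 (load: 25+13=38)
  J=10 → Machine 2 (load: 38+10=48)
  J=10 → Machine 1 (load: 44+10=54)
  J=4 → Machine 2 (load: 48+4=52)
  J=2 → Machine 2 (load: 52+2=54)
Machine loads: [54, 54]
Makespan = max = 54 time units


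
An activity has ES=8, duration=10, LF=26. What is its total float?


EF = ES + duration = 8 + 10 = 18
LS = LF - duration = 26 - 10 = 16
Total Float = LF - EF = 26 - 18
(or LS - ES = 16 - 8)
= 8


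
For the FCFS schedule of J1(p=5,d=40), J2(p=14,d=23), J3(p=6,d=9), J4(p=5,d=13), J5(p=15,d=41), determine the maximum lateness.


Lateness per job (L = C - d):
  J1: C=5, d=40, L=-35
  J2: C=19, d=23, L=-4
  J3: C=25, d=9, L=16
  J4: C=30, d=13, L=17
  J5: C=45, d=41, L=4
Lmax = max(-35, -4, 16, 17, 4)
= 17


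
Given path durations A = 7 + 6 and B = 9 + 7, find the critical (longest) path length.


Path A: 7 + 6 = 13
Path B: 9 + 7 = 16
Critical path = longest = max(13, 16)
= 16 (Path B)


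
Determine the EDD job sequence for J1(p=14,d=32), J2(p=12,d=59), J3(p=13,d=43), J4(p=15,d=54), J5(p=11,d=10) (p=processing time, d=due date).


EDD: sort by earliest due date
  J5: d=10, p=11
  J1: d=32, p=14
  J3: d=43, p=13
  J4: d=54, p=15
  J2: d=59, p=12
Order: J5 → J1 → J3 → J4 → J2


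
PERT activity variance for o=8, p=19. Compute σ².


σ² = ((p - o) / 6)² = (p - o)² / 36
= (19 - 8)² / 36
= 11² / 36
= 121 / 36
= 3.3611


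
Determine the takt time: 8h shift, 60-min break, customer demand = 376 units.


Available = 8×60 - 60 = 420 min
Takt time = 420 / 376
= 1.12 min/unit


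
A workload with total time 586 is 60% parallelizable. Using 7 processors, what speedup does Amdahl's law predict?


Amdahl's law: T_p = T × ((1-p) + p/N)
= 586 × ((1-0.6) + 0.6/7)
= 586 × (0.40 + 0.0857)
= 586 × 0.4857
= 284.63
Speedup = 586/284.63
= 2.06×


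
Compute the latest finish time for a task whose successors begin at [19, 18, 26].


LF = min of all successor start times
Successors start at: [19, 18, 26]
LF = min(19, 18, 26)
= 18


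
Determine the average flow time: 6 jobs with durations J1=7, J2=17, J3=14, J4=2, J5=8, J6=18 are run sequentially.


Completion times:
  J1: completes at 7
  J2: completes at 24
  J3: completes at 38
  J4: completes at 40
  J5: completes at 48
  J6: completes at 66
Sum = 223
Average = 223/6
= 37.17


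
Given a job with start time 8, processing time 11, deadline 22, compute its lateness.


Completion = 8 + 11 = 19
Lateness = C - d = 19 - 22
= -3


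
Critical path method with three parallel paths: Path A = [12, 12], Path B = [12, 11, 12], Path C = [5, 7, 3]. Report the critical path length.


Path A: 12 + 12 = 24
Path B: 12 + 11 + 12 = 35
Path C: 5 + 7 + 3 = 15
Critical path = longest = max(24, 35, 15)
= 35 (Path B)


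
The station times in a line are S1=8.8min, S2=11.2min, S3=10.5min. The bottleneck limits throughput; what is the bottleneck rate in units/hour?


Bottleneck = longest station time
Station times: [8.8, 11.2, 10.5]
Max = 11.2 min
Rate = 60 / 11.2
= 5.36 units/hour (bottleneck: 11.2min)


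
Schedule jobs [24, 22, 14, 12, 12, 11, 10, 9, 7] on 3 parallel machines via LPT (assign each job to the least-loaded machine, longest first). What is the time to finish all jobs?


Jobs (LPT sorted): [24, 22, 14, 12, 12, 11, 10, 9, 7]
Machines: 3
  J=24 → Machine 1 (load: 0+24=24)
  J=22 → Machine 2 (load: 0+22=22)
  J=14 → Machine 3 (load: 0+14=14)
  J=12 → Machine 3 (load: 14+12=26)
  J=12 → Machine 2 (load: 22+12=34)
  J=11 → Machine 1 (load: 24+11=35)
  J=10 → Machine 3 (load: 26+10=36)
  J=9 → Machine 2 (load: 34+9=43)
  J=7 → Machine 1 (load: 35+7=42)
Machine loads: [42, 43, 36]
Makespan = max = 43 time units


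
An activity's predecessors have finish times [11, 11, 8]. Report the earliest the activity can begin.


ES = max of all predecessor completion times
Predecessors: [11, 11, 8]
ES = max(11, 11, 8)
= 11


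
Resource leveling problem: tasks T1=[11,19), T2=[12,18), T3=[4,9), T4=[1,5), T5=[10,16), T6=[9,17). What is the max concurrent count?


Check each time point for overlaps:
  t=12: 4 tasks active (T1, T2, T5, T6)
Max concurrent = 4


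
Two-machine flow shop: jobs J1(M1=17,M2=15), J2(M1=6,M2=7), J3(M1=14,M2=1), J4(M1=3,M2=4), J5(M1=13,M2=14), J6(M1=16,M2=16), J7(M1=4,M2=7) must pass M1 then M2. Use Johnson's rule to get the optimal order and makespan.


Johnson's rule:
Group 1 (M1≤M2, sort by M1): ['J4', 'J7', 'J2', 'J5', 'J6']
Group 2 (M1>M2, sort desc M2): ['J1', 'J3']
Sequence: J4 → J7 → J2 → J5 → J6 → J1 → J3
Makespan calculation:
  J4: M1 done=3, M2 done=7
  J7: M1 done=7, M2 done=14
  J2: M1 done=13, M2 done=21
  J5: M1 done=26, M2 done=40
  J6: M1 done=42, M2 done=58
  J1: M1 done=59, M2 done=74
  J3: M1 done=73, M2 done=75
= Sequence: J4 → J7 → J2 → J5 → J6 → J1 → J3, Makespan: 75


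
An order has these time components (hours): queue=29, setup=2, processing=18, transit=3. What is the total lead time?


Lead time = queue + setup + processing + transit
= 29 + 2 + 18 + 3
= 52 hours


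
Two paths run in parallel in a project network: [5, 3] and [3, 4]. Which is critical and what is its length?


Path A: 5 + 3 = 8
Path B: 3 + 4 = 7
Critical path = longest = max(8, 7)
= 8 (Path A)


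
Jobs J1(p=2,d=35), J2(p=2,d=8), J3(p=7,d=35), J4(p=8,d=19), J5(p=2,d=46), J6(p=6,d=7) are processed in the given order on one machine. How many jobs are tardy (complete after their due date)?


Completion vs due date:
  J1: C=2, d=35 → on time
  J2: C=4, d=8 → on time
  J3: C=11, d=35 → on time
  J4: C=19, d=19 → on time
  J5: C=21, d=46 → on time
  J6: C=27, d=7 → TARDY
Tardy jobs: J6
Count = 1


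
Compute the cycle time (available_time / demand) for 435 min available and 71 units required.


Cycle time = available time / demand
= 435 / 71
= 6.13 min/unit


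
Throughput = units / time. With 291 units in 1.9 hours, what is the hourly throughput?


Throughput = units / time
= 291 / 1.9
= 153.2 units/hour


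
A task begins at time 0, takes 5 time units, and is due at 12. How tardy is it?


Completion = start + processing = 0 + 5 = 5
Tardiness = max(0, C - d) = max(0, 5 - 12)
= max(0, -7)
= 0


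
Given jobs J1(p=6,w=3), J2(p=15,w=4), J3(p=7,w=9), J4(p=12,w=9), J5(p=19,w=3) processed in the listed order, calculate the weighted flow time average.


Completion times:
  J1: C=6, w×C=3×6=18
  J2: C=21, w×C=4×21=84
  J3: C=28, w×C=9×28=252
  J4: C=40, w×C=9×40=360
  J5: C=59, w×C=3×59=177
Sum w×C = 891
Sum w = 28
Weighted avg = 891/28
= 31.82


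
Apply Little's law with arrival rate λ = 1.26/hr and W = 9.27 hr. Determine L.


Little's law: L = λ × W
= 1.26 × 9.27
= 11.68


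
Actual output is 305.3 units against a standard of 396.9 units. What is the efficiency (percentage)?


Efficiency = (actual / standard) × 100
= (305.3 / 396.9) × 100
= 76.9%


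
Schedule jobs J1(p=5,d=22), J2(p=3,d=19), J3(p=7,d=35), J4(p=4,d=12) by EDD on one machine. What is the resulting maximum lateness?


EDD order: J4 → J2 → J1 → J3
Completion and lateness:
  J4: C=4, d=12, L=4-12=-8
  J2: C=7, d=19, L=7-19=-12
  J1: C=12, d=22, L=12-22=-10
  J3: C=19, d=35, L=19-35=-16
Lmax = max(-8, -12, -10, -16)
= -8


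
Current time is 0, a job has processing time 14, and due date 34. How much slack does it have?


Slack = due - current_time - processing
= 34 - 0 - 14
= 20


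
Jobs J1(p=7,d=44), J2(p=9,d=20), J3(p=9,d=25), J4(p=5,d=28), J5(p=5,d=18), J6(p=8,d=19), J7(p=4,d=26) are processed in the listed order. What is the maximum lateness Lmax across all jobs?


Lateness per job (L = C - d):
  J1: C=7, d=44, L=-37
  J2: C=16, d=20, L=-4
  J3: C=25, d=25, L=0
  J4: C=30, d=28, L=2
  J5: C=35, d=18, L=17
  J6: C=43, d=19, L=24
  J7: C=47, d=26, L=21
Lmax = max(-37, -4, 0, 2, 17, 24, 21)
= 24


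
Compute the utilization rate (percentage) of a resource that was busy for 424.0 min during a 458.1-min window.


Utilization = busy / total × 100
= 424.0 / 458.1 × 100
= 92.6%


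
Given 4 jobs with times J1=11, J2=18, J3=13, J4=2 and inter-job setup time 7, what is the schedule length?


Makespan = Σ processing + (n-1) × setup
= (11 + 18 + 13 + 2) + (4-1)×7
= 44 + 21
= 65 time units


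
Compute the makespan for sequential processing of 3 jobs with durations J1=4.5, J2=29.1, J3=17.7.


Sequential makespan: sum all processing times
= 4.5 + 29.1 + 17.7
= 51.3 time units


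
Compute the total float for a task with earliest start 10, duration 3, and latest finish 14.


EF = ES + duration = 10 + 3 = 13
LS = LF - duration = 14 - 3 = 11
Total Float = LF - EF = 14 - 13
(or LS - ES = 11 - 10)
= 1


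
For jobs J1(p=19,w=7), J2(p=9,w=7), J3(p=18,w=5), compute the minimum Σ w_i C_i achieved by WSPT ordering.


WSPT order (by p/w): J2 → J1 → J3
  J2: C=9, w·C=7×9=63
  J1: C=28, w·C=7×28=196
  J3: C=46, w·C=5×46=230
Σ w·C = 489
= 489


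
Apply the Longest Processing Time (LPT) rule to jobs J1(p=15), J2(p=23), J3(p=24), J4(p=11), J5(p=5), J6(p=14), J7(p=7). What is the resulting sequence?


LPT: sort by longest processing time first
  J3: p=24
  J2: p=23
  J1: p=15
  J6: p=14
  J4: p=11
  J7: p=7
  J5: p=5
Order: J3 → J2 → J1 → J6 → J4 → J7 → J5


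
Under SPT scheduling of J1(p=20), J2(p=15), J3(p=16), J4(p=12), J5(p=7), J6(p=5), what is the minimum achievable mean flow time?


SPT order: J6 → J5 → J4 → J2 → J3 → J1
Completion times:
  J6: C=5
  J5: C=12
  J4: C=24
  J2: C=39
  J3: C=55
  J1: C=75
Sum = 210, n = 6
Mean flow = 210/6
= 35.00


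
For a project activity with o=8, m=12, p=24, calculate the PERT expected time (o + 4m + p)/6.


te = (o + 4m + p) / 6
= (8 + 4×12 + 24) / 6
= (8 + 48 + 24) / 6
= 80 / 6
= 13.33


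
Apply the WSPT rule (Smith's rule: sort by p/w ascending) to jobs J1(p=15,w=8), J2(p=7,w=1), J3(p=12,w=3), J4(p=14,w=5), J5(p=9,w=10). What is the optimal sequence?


WSPT (Smith's rule): sort by p/w ascending
  J5: p/w = 9/10 = 0.900
  J1: p/w = 15/8 = 1.875
  J4: p/w = 14/5 = 2.800
  J3: p/w = 12/3 = 4.000
  J2: p/w = 7/1 = 7.000
Order: J5 → J1 → J4 → J3 → J2


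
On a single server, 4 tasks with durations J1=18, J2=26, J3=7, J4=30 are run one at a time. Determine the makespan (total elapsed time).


Sequential makespan: sum all processing times
= 18 + 26 + 7 + 30
= 81 time units


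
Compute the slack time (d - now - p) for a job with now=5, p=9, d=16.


Slack = due - current_time - processing
= 16 - 5 - 9
= 2


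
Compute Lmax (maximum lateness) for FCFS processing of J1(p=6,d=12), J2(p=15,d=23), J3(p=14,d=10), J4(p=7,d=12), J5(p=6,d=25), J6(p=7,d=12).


Lateness per job (L = C - d):
  J1: C=6, d=12, L=-6
  J2: C=21, d=23, L=-2
  J3: C=35, d=10, L=25
  J4: C=42, d=12, L=30
  J5: C=48, d=25, L=23
  J6: C=55, d=12, L=43
Lmax = max(-6, -2, 25, 30, 23, 43)
= 43


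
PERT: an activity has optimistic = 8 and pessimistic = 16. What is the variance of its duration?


σ² = ((p - o) / 6)² = (p - o)² / 36
= (16 - 8)² / 36
= 8² / 36
= 64 / 36
= 1.7778


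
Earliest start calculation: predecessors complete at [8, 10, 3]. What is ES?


ES = max of all predecessor completion times
Predecessors: [8, 10, 3]
ES = max(8, 10, 3)
= 10


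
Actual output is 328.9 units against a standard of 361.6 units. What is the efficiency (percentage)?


Efficiency = (actual / standard) × 100
= (328.9 / 361.6) × 100
= 91.0%


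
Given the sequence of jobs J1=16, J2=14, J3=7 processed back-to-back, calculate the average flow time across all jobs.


Completion times:
  J1: completes at 16
  J2: completes at 30
  J3: completes at 37
Sum = 83
Average = 83/3
= 27.67


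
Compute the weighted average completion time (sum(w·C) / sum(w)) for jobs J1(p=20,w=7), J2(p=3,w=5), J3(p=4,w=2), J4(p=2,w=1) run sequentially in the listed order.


Completion times:
  J1: C=20, w×C=7×20=140
  J2: C=23, w×C=5×23=115
  J3: C=27, w×C=2×27=54
  J4: C=29, w×C=1×29=29
Sum w×C = 338
Sum w = 15
Weighted avg = 338/15
= 22.53


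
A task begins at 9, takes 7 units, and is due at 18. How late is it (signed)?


Completion = 9 + 7 = 16
Lateness = C - d = 16 - 18
= -2


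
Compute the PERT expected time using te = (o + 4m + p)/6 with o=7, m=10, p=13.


te = (o + 4m + p) / 6
= (7 + 4×10 + 13) / 6
= (7 + 40 + 13) / 6
= 60 / 6
= 10.00


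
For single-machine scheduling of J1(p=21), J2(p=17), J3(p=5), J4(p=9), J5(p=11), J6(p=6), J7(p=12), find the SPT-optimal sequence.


SPT: sort by shortest processing time
  J3: p=5
  J6: p=6
  J4: p=9
  J5: p=11
  J7: p=12
  J2: p=17
  J1: p=21
Order: J3 → J6 → J4 → J5 → J7 → J2 → J1


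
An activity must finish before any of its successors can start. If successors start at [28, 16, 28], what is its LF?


LF = min of all successor start times
Successors start at: [28, 16, 28]
LF = min(28, 16, 28)
= 16


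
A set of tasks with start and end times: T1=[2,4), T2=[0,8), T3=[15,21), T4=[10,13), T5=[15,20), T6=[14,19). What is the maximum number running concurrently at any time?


Check each time point for overlaps:
  t=15: 3 tasks active (T3, T5, T6)
Max concurrent = 3


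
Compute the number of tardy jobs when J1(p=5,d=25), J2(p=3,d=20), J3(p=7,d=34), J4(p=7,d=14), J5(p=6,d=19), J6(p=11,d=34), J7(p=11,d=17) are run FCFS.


Completion vs due date:
  J1: C=5, d=25 → on time
  J2: C=8, d=20 → on time
  J3: C=15, d=34 → on time
  J4: C=22, d=14 → TARDY
  J5: C=28, d=19 → TARDY
  J6: C=39, d=34 → TARDY
  J7: C=50, d=17 → TARDY
Tardy jobs: J4, J5, J6, J7
Count = 4


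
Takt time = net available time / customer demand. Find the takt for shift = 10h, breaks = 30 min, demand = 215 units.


Available = 10×60 - 30 = 570 min
Takt time = 570 / 215
= 2.65 min/unit


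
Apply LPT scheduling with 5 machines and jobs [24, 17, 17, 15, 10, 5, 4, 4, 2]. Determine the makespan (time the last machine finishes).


Jobs (LPT sorted): [24, 17, 17, 15, 10, 5, 4, 4, 2]
Machines: 5
  J=24 → Machine 1 (load: 0+24=24)
  J=17 → Machine 2 (load: 0+17=17)
  J=17 → Machine 3 (load: 0+17=17)
  J=15 → Machine 4 (load: 0+15=15)
  J=10 → Machine 5 (load: 0+10=10)
  J=5 → Machine 5 (load: 10+5=15)
  J=4 → Machine 4 (load: 15+4=19)
  J=4 → Machine 5 (load: 15+4=19)
  J=2 → Machine 2 (load: 17+2=19)
Machine loads: [24, 19, 17, 19, 19]
Makespan = max = 24 time units


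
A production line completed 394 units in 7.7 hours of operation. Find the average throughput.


Throughput = units / time
= 394 / 7.7
= 51.2 units/hour


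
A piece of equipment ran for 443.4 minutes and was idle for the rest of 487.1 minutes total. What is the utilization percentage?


Utilization = busy / total × 100
= 443.4 / 487.1 × 100
= 91.0%


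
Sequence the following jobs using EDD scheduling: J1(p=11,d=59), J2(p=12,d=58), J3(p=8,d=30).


EDD: sort by earliest due date
  J3: d=30, p=8
  J2: d=58, p=12
  J1: d=59, p=11
Order: J3 → J2 → J1


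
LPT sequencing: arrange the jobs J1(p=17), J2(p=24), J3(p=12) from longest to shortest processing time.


LPT: sort by longest processing time first
  J2: p=24
  J1: p=17
  J3: p=12
Order: J2 → J1 → J3


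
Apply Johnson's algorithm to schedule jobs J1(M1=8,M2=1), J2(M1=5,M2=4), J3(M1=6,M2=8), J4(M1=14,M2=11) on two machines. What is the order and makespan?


Johnson's rule:
Group 1 (M1≤M2, sort by M1): ['J3']
Group 2 (M1>M2, sort desc M2): ['J4', 'J2', 'J1']
Sequence: J3 → J4 → J2 → J1
Makespan calculation:
  J3: M1 done=6, M2 done=14
  J4: M1 done=20, M2 done=31
  J2: M1 done=25, M2 done=35
  J1: M1 done=33, M2 done=36
= Sequence: J3 → J4 → J2 → J1, Makespan: 36


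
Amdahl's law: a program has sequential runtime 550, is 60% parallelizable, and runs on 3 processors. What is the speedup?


Amdahl's law: T_p = T × ((1-p) + p/N)
= 550 × ((1-0.6) + 0.6/3)
= 550 × (0.40 + 0.2000)
= 550 × 0.6000
= 330.00
Speedup = 550/330.00
= 1.67×


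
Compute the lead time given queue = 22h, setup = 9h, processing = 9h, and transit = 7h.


Lead time = queue + setup + processing + transit
= 22 + 9 + 9 + 7
= 47 hours


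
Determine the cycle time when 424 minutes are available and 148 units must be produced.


Cycle time = available time / demand
= 424 / 148
= 2.86 min/unit


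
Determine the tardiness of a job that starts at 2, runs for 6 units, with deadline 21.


Completion = start + processing = 2 + 6 = 8
Tardiness = max(0, C - d) = max(0, 8 - 21)
= max(0, -13)
= 0


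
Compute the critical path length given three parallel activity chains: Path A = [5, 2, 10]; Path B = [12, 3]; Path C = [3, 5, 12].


Path A: 5 + 2 + 10 = 17
Path B: 12 + 3 = 15
Path C: 3 + 5 + 12 = 20
Critical path = longest = max(17, 15, 20)
= 20 (Path C)


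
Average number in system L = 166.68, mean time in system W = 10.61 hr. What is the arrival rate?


Little's law: L = λW → λ = L / W
= 166.68 / 10.61
= 15.71 per hour


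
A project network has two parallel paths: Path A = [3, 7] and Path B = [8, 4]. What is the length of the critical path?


Path A: 3 + 7 = 10
Path B: 8 + 4 = 12
Critical path = longest = max(10, 12)
= 12 (Path B)


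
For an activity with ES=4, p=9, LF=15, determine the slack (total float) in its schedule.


EF = ES + duration = 4 + 9 = 13
LS = LF - duration = 15 - 9 = 6
Total Float = LF - EF = 15 - 13
(or LS - ES = 6 - 4)
= 2


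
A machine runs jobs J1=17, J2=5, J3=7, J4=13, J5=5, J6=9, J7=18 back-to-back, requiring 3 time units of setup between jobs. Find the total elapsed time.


Makespan = Σ processing + (n-1) × setup
= (17 + 5 + 7 + 13 + 5 + 9 + 18) + (7-1)×3
= 74 + 18
= 92 time units


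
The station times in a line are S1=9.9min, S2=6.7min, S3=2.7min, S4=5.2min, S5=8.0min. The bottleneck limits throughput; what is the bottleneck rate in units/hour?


Bottleneck = longest station time
Station times: [9.9, 6.7, 2.7, 5.2, 8.0]
Max = 9.9 min
Rate = 60 / 9.9
= 6.06 units/hour (bottleneck: 9.9min)


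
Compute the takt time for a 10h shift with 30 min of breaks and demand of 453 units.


Available = 10×60 - 30 = 570 min
Takt time = 570 / 453
= 1.26 min/unit


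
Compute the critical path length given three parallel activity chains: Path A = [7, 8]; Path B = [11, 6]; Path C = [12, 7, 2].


Path A: 7 + 8 = 15
Path B: 11 + 6 = 17
Path C: 12 + 7 + 2 = 21
Critical path = longest = max(15, 17, 21)
= 21 (Path C)


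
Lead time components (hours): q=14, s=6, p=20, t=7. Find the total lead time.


Lead time = queue + setup + processing + transit
= 14 + 6 + 20 + 7
= 47 hours


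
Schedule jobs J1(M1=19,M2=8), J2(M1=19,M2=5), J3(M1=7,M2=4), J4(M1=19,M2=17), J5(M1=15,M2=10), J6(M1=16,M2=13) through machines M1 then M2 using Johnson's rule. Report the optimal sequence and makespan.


Johnson's rule:
Group 1 (M1≤M2, sort by M1): []
Group 2 (M1>M2, sort desc M2): ['J4', 'J6', 'J5', 'J1', 'J2', 'J3']
Sequence: J4 → J6 → J5 → J1 → J2 → J3
Makespan calculation:
  J4: M1 done=19, M2 done=36
  J6: M1 done=35, M2 done=49
  J5: M1 done=50, M2 done=60
  J1: M1 done=69, M2 done=77
  J2: M1 done=88, M2 done=93
  J3: M1 done=95, M2 done=99
= Sequence: J4 → J6 → J5 → J1 → J2 → J3, Makespan: 99


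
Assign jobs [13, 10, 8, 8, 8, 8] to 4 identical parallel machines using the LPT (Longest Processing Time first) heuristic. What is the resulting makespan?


Jobs (LPT sorted): [13, 10, 8, 8, 8, 8]
Machines: 4
  J=13 → Machine 1 (load: 0+13=13)
  J=10 → Machine 2 (load: 0+10=10)
  J=8 → Machine 3 (load: 0+8=8)
  J=8 → Machine 4 (load: 0+8=8)
  J=8 → Machine 3 (load: 8+8=16)
  J=8 → Machine 4 (load: 8+8=16)
Machine loads: [13, 10, 16, 16]
Makespan = max = 16 time units


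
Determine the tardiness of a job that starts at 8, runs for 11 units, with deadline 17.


Completion = start + processing = 8 + 11 = 19
Tardiness = max(0, C - d) = max(0, 19 - 17)
= max(0, 2)
= 2


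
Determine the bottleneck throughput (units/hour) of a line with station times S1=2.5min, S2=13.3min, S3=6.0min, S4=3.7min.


Bottleneck = longest station time
Station times: [2.5, 13.3, 6.0, 3.7]
Max = 13.3 min
Rate = 60 / 13.3
= 4.51 units/hour (bottleneck: 13.3min)


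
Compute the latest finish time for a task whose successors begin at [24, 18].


LF = min of all successor start times
Successors start at: [24, 18]
LF = min(24, 18)
= 18


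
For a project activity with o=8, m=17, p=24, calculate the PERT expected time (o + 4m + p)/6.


te = (o + 4m + p) / 6
= (8 + 4×17 + 24) / 6
= (8 + 68 + 24) / 6
= 100 / 6
= 16.67


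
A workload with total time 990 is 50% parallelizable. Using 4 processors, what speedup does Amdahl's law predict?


Amdahl's law: T_p = T × ((1-p) + p/N)
= 990 × ((1-0.5) + 0.5/4)
= 990 × (0.50 + 0.1250)
= 990 × 0.6250
= 618.75
Speedup = 990/618.75
= 1.60×


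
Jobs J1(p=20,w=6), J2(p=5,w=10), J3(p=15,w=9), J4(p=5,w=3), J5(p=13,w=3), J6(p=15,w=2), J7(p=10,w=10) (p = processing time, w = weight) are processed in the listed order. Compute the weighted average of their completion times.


Completion times:
  J1: C=20, w×C=6×20=120
  J2: C=25, w×C=10×25=250
  J3: C=40, w×C=9×40=360
  J4: C=45, w×C=3×45=135
  J5: C=58, w×C=3×58=174
  J6: C=73, w×C=2×73=146
  J7: C=83, w×C=10×83=830
Sum w×C = 2015
Sum w = 43
Weighted avg = 2015/43
= 46.86


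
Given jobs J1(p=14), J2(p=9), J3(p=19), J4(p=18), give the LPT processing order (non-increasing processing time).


LPT: sort by longest processing time first
  J3: p=19
  J4: p=18
  J1: p=14
  J2: p=9
Order: J3 → J4 → J1 → J2


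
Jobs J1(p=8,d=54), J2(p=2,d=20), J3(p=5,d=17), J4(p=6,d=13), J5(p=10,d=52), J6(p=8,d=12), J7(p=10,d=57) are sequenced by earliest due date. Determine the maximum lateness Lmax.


EDD order: J6 → J4 → J3 → J2 → J5 → J1 → J7
Completion and lateness:
  J6: C=8, d=12, L=8-12=-4
  J4: C=14, d=13, L=14-13=1
  J3: C=19, d=17, L=19-17=2
  J2: C=21, d=20, L=21-20=1
  J5: C=31, d=52, L=31-52=-21
  J1: C=39, d=54, L=39-54=-15
  J7: C=49, d=57, L=49-57=-8
Lmax = max(-4, 1, 2, 1, -21, -15, -8)
= 2


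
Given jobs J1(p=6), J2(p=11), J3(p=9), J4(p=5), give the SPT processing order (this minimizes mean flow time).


SPT: sort by shortest processing time
  J4: p=5
  J1: p=6
  J3: p=9
  J2: p=11
Order: J4 → J1 → J3 → J2


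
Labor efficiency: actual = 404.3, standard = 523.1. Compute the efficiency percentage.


Efficiency = (actual / standard) × 100
= (404.3 / 523.1) × 100
= 77.3%


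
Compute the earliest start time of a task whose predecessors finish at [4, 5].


ES = max of all predecessor completion times
Predecessors: [4, 5]
ES = max(4, 5)
= 5


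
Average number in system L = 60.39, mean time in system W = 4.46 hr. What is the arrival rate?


Little's law: L = λW → λ = L / W
= 60.39 / 4.46
= 13.54 per hour


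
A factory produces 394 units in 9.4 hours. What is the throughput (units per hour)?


Throughput = units / time
= 394 / 9.4
= 41.9 units/hour


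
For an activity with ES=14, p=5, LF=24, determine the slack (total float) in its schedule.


EF = ES + duration = 14 + 5 = 19
LS = LF - duration = 24 - 5 = 19
Total Float = LF - EF = 24 - 19
(or LS - ES = 19 - 14)
= 5


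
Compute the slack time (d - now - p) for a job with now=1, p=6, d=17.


Slack = due - current_time - processing
= 17 - 1 - 6
= 10


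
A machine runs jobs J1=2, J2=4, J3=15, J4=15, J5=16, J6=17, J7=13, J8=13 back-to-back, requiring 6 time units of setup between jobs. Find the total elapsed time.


Makespan = Σ processing + (n-1) × setup
= (2 + 4 + 15 + 15 + 16 + 17 + 13 + 13) + (8-1)×6
= 95 + 42
= 137 time units


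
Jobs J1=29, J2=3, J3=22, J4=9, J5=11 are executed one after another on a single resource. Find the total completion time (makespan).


Sequential makespan: sum all processing times
= 29 + 3 + 22 + 9 + 11
= 74 time units


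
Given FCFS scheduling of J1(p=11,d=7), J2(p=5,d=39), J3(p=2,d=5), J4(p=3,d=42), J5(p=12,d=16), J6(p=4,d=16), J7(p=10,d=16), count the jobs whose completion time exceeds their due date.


Completion vs due date:
  J1: C=11, d=7 → TARDY
  J2: C=16, d=39 → on time
  J3: C=18, d=5 → TARDY
  J4: C=21, d=42 → on time
  J5: C=33, d=16 → TARDY
  J6: C=37, d=16 → TARDY
  J7: C=47, d=16 → TARDY
Tardy jobs: J1, J3, J5, J6, J7
Count = 5


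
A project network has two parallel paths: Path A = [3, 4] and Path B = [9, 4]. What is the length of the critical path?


Path A: 3 + 4 = 7
Path B: 9 + 4 = 13
Critical path = longest = max(7, 13)
= 13 (Path B)


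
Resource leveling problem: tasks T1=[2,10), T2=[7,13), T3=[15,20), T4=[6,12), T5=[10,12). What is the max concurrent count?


Check each time point for overlaps:
  t=7: 3 tasks active (T1, T2, T4)
Max concurrent = 3


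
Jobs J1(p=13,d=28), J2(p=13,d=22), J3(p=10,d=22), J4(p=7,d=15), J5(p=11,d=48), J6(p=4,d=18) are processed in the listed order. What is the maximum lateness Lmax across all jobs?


Lateness per job (L = C - d):
  J1: C=13, d=28, L=-15
  J2: C=26, d=22, L=4
  J3: C=36, d=22, L=14
  J4: C=43, d=15, L=28
  J5: C=54, d=48, L=6
  J6: C=58, d=18, L=40
Lmax = max(-15, 4, 14, 28, 6, 40)
= 40


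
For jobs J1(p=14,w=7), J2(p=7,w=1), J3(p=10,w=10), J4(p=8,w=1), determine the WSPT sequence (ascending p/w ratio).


WSPT (Smith's rule): sort by p/w ascending
  J3: p/w = 10/10 = 1.000
  J1: p/w = 14/7 = 2.000
  J2: p/w = 7/1 = 7.000
  J4: p/w = 8/1 = 8.000
Order: J3 → J1 → J2 → J4


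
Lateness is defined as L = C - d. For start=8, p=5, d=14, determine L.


Completion = 8 + 5 = 13
Lateness = C - d = 13 - 14
= -1


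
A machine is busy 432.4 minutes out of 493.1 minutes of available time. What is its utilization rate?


Utilization = busy / total × 100
= 432.4 / 493.1 × 100
= 87.7%


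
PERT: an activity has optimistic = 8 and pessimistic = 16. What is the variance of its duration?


σ² = ((p - o) / 6)² = (p - o)² / 36
= (16 - 8)² / 36
= 8² / 36
= 64 / 36
= 1.7778


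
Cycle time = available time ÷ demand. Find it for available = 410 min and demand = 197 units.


Cycle time = available time / demand
= 410 / 197
= 2.08 min/unit


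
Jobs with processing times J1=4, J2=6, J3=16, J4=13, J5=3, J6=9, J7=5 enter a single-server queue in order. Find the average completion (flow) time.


Completion times:
  J1: completes at 4
  J2: completes at 10
  J3: completes at 26
  J4: completes at 39
  J5: completes at 42
  J6: completes at 51
  J7: completes at 56
Sum = 228
Average = 228/7
= 32.57


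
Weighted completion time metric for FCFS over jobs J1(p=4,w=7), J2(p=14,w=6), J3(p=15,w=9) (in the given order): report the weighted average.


Completion times:
  J1: C=4, w×C=7×4=28
  J2: C=18, w×C=6×18=108
  J3: C=33, w×C=9×33=297
Sum w×C = 433
Sum w = 22
Weighted avg = 433/22
= 19.68


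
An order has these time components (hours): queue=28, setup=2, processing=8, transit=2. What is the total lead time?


Lead time = queue + setup + processing + transit
= 28 + 2 + 8 + 2
= 40 hours


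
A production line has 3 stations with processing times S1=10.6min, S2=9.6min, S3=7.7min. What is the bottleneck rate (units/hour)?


Bottleneck = longest station time
Station times: [10.6, 9.6, 7.7]
Max = 10.6 min
Rate = 60 / 10.6
= 5.66 units/hour (bottleneck: 10.6min)


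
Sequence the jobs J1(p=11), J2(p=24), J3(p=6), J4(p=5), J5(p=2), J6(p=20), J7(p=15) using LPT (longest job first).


LPT: sort by longest processing time first
  J2: p=24
  J6: p=20
  J7: p=15
  J1: p=11
  J3: p=6
  J4: p=5
  J5: p=2
Order: J2 → J6 → J7 → J1 → J3 → J4 → J5


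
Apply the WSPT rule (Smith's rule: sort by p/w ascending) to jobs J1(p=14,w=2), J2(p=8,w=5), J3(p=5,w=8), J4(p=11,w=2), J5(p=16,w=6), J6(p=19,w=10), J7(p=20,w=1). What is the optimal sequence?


WSPT (Smith's rule): sort by p/w ascending
  J3: p/w = 5/8 = 0.625
  J2: p/w = 8/5 = 1.600
  J6: p/w = 19/10 = 1.900
  J5: p/w = 16/6 = 2.667
  J4: p/w = 11/2 = 5.500
  J1: p/w = 14/2 = 7.000
  J7: p/w = 20/1 = 20.000
Order: J3 → J2 → J6 → J5 → J4 → J1 → J7


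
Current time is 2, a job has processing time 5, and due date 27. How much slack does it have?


Slack = due - current_time - processing
= 27 - 2 - 5
= 20


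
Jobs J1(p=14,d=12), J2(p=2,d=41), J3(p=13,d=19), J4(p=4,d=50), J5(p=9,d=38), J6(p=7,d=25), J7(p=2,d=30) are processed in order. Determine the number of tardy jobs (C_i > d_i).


Completion vs due date:
  J1: C=14, d=12 → TARDY
  J2: C=16, d=41 → on time
  J3: C=29, d=19 → TARDY
  J4: C=33, d=50 → on time
  J5: C=42, d=38 → TARDY
  J6: C=49, d=25 → TARDY
  J7: C=51, d=30 → TARDY
Tardy jobs: J1, J3, J5, J6, J7
Count = 5


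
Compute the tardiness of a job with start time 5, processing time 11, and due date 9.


Completion = start + processing = 5 + 11 = 16
Tardiness = max(0, C - d) = max(0, 16 - 9)
= max(0, 7)
= 7


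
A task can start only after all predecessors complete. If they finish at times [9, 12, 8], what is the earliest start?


ES = max of all predecessor completion times
Predecessors: [9, 12, 8]
ES = max(9, 12, 8)
= 12


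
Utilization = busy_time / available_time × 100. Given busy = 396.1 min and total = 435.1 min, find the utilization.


Utilization = busy / total × 100
= 396.1 / 435.1 × 100
= 91.0%


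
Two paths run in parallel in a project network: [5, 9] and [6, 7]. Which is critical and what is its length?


Path A: 5 + 9 = 14
Path B: 6 + 7 = 13
Critical path = longest = max(14, 13)
= 14 (Path A)


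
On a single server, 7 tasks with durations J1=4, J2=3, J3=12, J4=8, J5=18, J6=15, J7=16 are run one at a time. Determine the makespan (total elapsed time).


Sequential makespan: sum all processing times
= 4 + 3 + 12 + 8 + 18 + 15 + 16
= 76 time units


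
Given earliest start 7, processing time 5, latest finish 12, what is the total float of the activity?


EF = ES + duration = 7 + 5 = 12
LS = LF - duration = 12 - 5 = 7
Total Float = LF - EF = 12 - 12
(or LS - ES = 7 - 7)
= 0


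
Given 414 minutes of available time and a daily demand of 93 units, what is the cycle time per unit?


Cycle time = available time / demand
= 414 / 93
= 4.45 min/unit


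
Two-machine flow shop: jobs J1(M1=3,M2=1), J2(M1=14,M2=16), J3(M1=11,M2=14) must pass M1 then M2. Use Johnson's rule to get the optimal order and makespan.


Johnson's rule:
Group 1 (M1≤M2, sort by M1): ['J3', 'J2']
Group 2 (M1>M2, sort desc M2): ['J1']
Sequence: J3 → J2 → J1
Makespan calculation:
  J3: M1 done=11, M2 done=25
  J2: M1 done=25, M2 done=41
  J1: M1 done=28, M2 done=42
= Sequence: J3 → J2 → J1, Makespan: 42


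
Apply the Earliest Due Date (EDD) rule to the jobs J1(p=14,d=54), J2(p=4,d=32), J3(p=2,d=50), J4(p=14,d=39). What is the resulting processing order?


EDD: sort by earliest due date
  J2: d=32, p=4
  J4: d=39, p=14
  J3: d=50, p=2
  J1: d=54, p=14
Order: J2 → J4 → J3 → J1


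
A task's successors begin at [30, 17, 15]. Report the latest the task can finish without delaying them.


LF = min of all successor start times
Successors start at: [30, 17, 15]
LF = min(30, 17, 15)
= 15


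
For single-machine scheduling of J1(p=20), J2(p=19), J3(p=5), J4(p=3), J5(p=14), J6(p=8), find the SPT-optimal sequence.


SPT: sort by shortest processing time
  J4: p=3
  J3: p=5
  J6: p=8
  J5: p=14
  J2: p=19
  J1: p=20
Order: J4 → J3 → J6 → J5 → J2 → J1


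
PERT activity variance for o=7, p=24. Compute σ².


σ² = ((p - o) / 6)² = (p - o)² / 36
= (24 - 7)² / 36
= 17² / 36
= 289 / 36
= 8.0278


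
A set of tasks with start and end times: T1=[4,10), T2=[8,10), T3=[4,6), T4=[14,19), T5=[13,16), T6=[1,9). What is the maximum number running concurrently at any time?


Check each time point for overlaps:
  t=4: 3 tasks active (T1, T3, T6)
Max concurrent = 3


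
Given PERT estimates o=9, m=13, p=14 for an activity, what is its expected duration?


te = (o + 4m + p) / 6
= (9 + 4×13 + 14) / 6
= (9 + 52 + 14) / 6
= 75 / 6
= 12.50


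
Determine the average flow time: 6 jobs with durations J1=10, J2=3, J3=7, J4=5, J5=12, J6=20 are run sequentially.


Completion times:
  J1: completes at 10
  J2: completes at 13
  J3: completes at 20
  J4: completes at 25
  J5: completes at 37
  J6: completes at 57
Sum = 162
Average = 162/6
= 27.00


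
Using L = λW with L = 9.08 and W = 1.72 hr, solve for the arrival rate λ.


Little's law: L = λW → λ = L / W
= 9.08 / 1.72
= 5.28 per hour


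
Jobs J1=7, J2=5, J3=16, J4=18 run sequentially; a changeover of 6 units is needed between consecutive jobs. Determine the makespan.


Makespan = Σ processing + (n-1) × setup
= (7 + 5 + 16 + 18) + (4-1)×6
= 46 + 18
= 64 time units


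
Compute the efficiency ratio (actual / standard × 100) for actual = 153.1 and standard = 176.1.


Efficiency = (actual / standard) × 100
= (153.1 / 176.1) × 100
= 86.9%


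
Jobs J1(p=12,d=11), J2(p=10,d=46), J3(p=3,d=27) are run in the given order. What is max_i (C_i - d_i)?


Lateness per job (L = C - d):
  J1: C=12, d=11, L=1
  J2: C=22, d=46, L=-24
  J3: C=25, d=27, L=-2
Lmax = max(1, -24, -2)
= 1


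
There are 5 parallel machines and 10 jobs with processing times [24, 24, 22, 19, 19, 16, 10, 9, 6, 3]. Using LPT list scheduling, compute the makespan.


Jobs (LPT sorted): [24, 24, 22, 19, 19, 16, 10, 9, 6, 3]
Machines: 5
  J=24 → Machine 1 (load: 0+24=24)
  J=24 → Machine 2 (load: 0+24=24)
  J=22 → Machine 3 (load: 0+22=22)
  J=19 → Machine 4 (load: 0+19=19)
  J=19 → Machine 5 (load: 0+19=19)
  J=16 → Machine 4 (load: 19+16=35)
  J=10 → Machine 5 (load: 19+10=29)
  J=9 → Machine 3 (load: 22+9=31)
  J=6 → Machine 1 (load: 24+6=30)
  J=3 → Machine 2 (load: 24+3=27)
Machine loads: [30, 27, 31, 35, 29]
Makespan = max = 35 time units


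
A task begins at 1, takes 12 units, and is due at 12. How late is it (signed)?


Completion = 1 + 12 = 13
Lateness = C - d = 13 - 12
= 1


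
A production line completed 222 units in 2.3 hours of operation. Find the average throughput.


Throughput = units / time
= 222 / 2.3
= 96.5 units/hour


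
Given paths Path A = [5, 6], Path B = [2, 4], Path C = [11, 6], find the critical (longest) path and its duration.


Path A: 5 + 6 = 11
Path B: 2 + 4 = 6
Path C: 11 + 6 = 17
Critical path = longest = max(11, 6, 17)
= 17 (Path C)


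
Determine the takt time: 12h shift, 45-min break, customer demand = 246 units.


Available = 12×60 - 45 = 675 min
Takt time = 675 / 246
= 2.74 min/unit


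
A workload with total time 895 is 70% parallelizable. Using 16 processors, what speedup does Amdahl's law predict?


Amdahl's law: T_p = T × ((1-p) + p/N)
= 895 × ((1-0.7) + 0.7/16)
= 895 × (0.30 + 0.0437)
= 895 × 0.3438
= 307.66
Speedup = 895/307.66
= 2.91×


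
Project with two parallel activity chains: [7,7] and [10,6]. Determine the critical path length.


Path A: 7 + 7 = 14
Path B: 10 + 6 = 16
Critical path = longest = max(14, 16)
= 16 (Path B)


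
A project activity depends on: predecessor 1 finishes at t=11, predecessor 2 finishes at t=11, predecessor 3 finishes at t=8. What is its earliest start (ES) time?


ES = max of all predecessor completion times
Predecessors: [11, 11, 8]
ES = max(11, 11, 8)
= 11


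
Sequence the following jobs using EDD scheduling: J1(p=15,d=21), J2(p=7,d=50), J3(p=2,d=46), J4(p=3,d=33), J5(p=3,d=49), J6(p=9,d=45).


EDD: sort by earliest due date
  J1: d=21, p=15
  J4: d=33, p=3
  J6: d=45, p=9
  J3: d=46, p=2
  J5: d=49, p=3
  J2: d=50, p=7
Order: J1 → J4 → J6 → J3 → J5 → J2


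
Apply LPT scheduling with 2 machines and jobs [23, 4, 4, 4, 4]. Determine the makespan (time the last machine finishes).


Jobs (LPT sorted): [23, 4, 4, 4, 4]
Machines: 2
  J=23 → Machine 1 (load: 0+23=23)
  J=4 → Machine 2 (load: 0+4=4)
  J=4 → Machine 2 (load: 4+4=8)
  J=4 → Machine 2 (load: 8+4=12)
  J=4 → Machine 2 (load: 12+4=16)
Machine loads: [23, 16]
Makespan = max = 23 time units


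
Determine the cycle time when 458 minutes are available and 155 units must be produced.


Cycle time = available time / demand
= 458 / 155
= 2.95 min/unit
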